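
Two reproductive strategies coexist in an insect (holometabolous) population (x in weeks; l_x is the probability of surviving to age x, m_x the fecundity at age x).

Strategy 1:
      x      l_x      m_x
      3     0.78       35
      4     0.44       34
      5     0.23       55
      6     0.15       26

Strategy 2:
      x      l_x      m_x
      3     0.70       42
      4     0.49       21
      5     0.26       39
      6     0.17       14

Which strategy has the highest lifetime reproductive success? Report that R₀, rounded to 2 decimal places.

Strategy 1: R₀ = 0.78×35 + 0.44×34 + 0.23×55 + 0.15×26 = 58.8100
Strategy 2: R₀ = 0.70×42 + 0.49×21 + 0.26×39 + 0.17×14 = 52.2100
Highest R₀: strategy 1 with 58.8100.

58.81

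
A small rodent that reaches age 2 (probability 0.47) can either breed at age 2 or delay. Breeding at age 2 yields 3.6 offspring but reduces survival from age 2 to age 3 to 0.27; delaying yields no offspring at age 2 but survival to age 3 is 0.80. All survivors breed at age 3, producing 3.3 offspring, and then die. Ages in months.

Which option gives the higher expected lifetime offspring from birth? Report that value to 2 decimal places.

breed at age 2: R₀ = 0.47 × (3.6 + 0.27 × 3.3) = 0.47 × 4.4910 = 2.1108
delay to age 3: R₀ = 0.47 × (0.80 × 3.3) = 0.47 × 2.6400 = 1.2408
Higher: breed at age 2 (2.1108).

2.11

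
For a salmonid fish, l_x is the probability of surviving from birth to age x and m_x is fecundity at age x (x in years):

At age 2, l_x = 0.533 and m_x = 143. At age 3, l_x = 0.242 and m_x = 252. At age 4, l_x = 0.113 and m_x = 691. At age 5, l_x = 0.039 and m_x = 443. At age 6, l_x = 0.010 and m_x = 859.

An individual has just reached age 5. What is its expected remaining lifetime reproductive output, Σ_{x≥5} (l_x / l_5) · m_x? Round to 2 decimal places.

663.26

l_5 = 0.039. Conditional survival from age 5 to x is l_x / l_5.
  x=5: (0.039/0.039) × 443 = 443.0000
  x=6: (0.010/0.039) × 859 = 220.2564
Sum = 443.0000 + 220.2564 = 663.2564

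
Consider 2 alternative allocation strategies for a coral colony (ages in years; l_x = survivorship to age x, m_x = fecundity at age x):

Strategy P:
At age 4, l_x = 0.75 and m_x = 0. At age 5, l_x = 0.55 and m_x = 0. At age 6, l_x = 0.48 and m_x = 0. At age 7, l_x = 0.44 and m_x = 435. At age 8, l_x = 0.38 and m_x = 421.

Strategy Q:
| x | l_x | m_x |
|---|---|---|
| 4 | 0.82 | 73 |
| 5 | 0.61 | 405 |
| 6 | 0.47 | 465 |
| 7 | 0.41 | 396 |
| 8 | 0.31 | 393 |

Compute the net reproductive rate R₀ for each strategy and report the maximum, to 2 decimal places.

Strategy P: R₀ = 0.75×0 + 0.55×0 + 0.48×0 + 0.44×435 + 0.38×421 = 351.3800
Strategy Q: R₀ = 0.82×73 + 0.61×405 + 0.47×465 + 0.41×396 + 0.31×393 = 809.6500
Highest R₀: strategy Q with 809.6500.

809.65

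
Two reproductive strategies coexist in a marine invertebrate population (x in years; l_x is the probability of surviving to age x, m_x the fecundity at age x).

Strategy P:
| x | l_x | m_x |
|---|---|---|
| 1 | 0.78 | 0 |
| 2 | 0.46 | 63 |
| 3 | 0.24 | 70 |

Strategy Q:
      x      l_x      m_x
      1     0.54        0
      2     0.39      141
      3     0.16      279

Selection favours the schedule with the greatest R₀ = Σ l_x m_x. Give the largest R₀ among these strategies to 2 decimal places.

99.63

Strategy P: R₀ = 0.78×0 + 0.46×63 + 0.24×70 = 45.7800
Strategy Q: R₀ = 0.54×0 + 0.39×141 + 0.16×279 = 99.6300
Highest R₀: strategy Q with 99.6300.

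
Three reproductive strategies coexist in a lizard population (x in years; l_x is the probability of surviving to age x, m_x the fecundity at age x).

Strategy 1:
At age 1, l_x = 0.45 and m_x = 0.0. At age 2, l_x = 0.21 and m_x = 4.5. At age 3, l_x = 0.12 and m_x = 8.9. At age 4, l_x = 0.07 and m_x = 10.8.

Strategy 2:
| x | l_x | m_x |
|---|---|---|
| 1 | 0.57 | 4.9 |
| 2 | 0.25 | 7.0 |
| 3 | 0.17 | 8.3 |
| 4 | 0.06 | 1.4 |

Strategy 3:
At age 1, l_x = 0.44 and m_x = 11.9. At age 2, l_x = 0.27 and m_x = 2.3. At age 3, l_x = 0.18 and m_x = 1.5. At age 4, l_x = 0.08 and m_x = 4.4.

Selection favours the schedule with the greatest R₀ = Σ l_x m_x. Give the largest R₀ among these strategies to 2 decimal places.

Strategy 1: R₀ = 0.45×0.0 + 0.21×4.5 + 0.12×8.9 + 0.07×10.8 = 2.7690
Strategy 2: R₀ = 0.57×4.9 + 0.25×7.0 + 0.17×8.3 + 0.06×1.4 = 6.0380
Strategy 3: R₀ = 0.44×11.9 + 0.27×2.3 + 0.18×1.5 + 0.08×4.4 = 6.4790
Highest R₀: strategy 3 with 6.4790.

6.48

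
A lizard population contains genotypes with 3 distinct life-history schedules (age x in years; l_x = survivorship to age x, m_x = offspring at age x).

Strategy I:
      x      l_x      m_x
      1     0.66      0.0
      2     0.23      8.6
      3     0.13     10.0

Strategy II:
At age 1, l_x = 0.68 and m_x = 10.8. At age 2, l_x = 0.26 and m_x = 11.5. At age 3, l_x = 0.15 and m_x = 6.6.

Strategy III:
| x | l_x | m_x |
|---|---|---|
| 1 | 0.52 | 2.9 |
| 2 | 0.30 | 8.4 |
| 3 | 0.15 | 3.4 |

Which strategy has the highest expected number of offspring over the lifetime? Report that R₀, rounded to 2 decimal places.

11.32

Strategy I: R₀ = 0.66×0.0 + 0.23×8.6 + 0.13×10.0 = 3.2780
Strategy II: R₀ = 0.68×10.8 + 0.26×11.5 + 0.15×6.6 = 11.3240
Strategy III: R₀ = 0.52×2.9 + 0.30×8.4 + 0.15×3.4 = 4.5380
Highest R₀: strategy II with 11.3240.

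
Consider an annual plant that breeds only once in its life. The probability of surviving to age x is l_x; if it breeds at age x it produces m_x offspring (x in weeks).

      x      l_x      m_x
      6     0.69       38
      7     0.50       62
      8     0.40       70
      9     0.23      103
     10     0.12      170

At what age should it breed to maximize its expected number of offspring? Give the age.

7

Expected offspring if breeding at age x = l_x × m_x:
  age 6: 0.69 × 38 = 26.220
  age 7: 0.50 × 62 = 31.000
  age 8: 0.40 × 70 = 28.000
  age 9: 0.23 × 103 = 23.690
  age 10: 0.12 × 170 = 20.400
Maximum at age 7 (31.000).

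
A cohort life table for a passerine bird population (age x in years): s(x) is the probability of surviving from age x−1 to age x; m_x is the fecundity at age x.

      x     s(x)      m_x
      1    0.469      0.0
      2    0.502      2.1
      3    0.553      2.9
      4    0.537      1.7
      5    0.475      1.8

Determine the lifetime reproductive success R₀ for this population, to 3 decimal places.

1.051

Survivorship from birth: l_x = s_1·s_2·…·s_x.
  l_1 = 0.46900
  l_2 = 0.23544
  l_3 = 0.13020
  l_4 = 0.06992
  l_5 = 0.03321
R₀ = Σ l_x m_x:
  age 1: 0.46900 × 0.0 = 0.0000
  age 2: 0.23544 × 2.1 = 0.4944
  age 3: 0.13020 × 2.9 = 0.3776
  age 4: 0.06992 × 1.7 = 0.1189
  age 5: 0.03321 × 1.8 = 0.0598
R₀ = 0.0000 + 0.4944 + 0.3776 + 0.1189 + 0.0598 = 1.0506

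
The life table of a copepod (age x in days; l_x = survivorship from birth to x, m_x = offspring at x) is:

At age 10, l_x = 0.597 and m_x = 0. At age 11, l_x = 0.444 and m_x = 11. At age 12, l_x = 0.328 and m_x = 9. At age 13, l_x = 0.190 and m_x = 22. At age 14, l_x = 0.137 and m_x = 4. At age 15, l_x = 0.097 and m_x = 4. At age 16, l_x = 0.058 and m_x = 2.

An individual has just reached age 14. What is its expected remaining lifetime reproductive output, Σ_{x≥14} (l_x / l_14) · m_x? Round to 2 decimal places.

7.68

l_14 = 0.137. Conditional survival from age 14 to x is l_x / l_14.
  x=14: (0.137/0.137) × 4 = 4.0000
  x=15: (0.097/0.137) × 4 = 2.8321
  x=16: (0.058/0.137) × 2 = 0.8467
Sum = 4.0000 + 2.8321 + 0.8467 = 7.6788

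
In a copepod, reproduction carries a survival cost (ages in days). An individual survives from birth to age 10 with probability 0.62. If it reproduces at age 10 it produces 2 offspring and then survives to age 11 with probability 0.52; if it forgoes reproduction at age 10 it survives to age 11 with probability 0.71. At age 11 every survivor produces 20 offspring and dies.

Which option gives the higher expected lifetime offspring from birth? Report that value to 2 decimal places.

breed at age 10: R₀ = 0.62 × (2 + 0.52 × 20) = 0.62 × 12.4000 = 7.6880
delay to age 11: R₀ = 0.62 × (0.71 × 20) = 0.62 × 14.2000 = 8.8040
Higher: delay to age 11 (8.8040).

8.80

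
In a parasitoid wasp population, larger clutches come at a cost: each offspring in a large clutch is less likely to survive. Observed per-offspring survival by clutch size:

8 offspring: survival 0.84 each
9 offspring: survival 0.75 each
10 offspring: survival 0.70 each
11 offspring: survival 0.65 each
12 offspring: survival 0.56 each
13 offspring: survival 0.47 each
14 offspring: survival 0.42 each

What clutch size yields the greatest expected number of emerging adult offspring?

11

Expected emerging adult offspring = c × s(c):
  c=8: 8 × 0.84 = 6.720
  c=9: 9 × 0.75 = 6.750
  c=10: 10 × 0.70 = 7.000
  c=11: 11 × 0.65 = 7.150
  c=12: 12 × 0.56 = 6.720
  c=13: 13 × 0.47 = 6.110
  c=14: 14 × 0.42 = 5.880
Maximum at c = 11 (7.150 emerging adult offspring).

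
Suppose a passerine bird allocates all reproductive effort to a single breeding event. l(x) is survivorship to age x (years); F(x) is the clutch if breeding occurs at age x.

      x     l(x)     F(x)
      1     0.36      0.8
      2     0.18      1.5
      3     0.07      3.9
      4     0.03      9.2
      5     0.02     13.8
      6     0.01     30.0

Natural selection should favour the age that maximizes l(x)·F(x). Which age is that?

Expected offspring if breeding at age x = l(x) × F(x):
  age 1: 0.36 × 0.8 = 0.288
  age 2: 0.18 × 1.5 = 0.270
  age 3: 0.07 × 3.9 = 0.273
  age 4: 0.03 × 9.2 = 0.276
  age 5: 0.02 × 13.8 = 0.276
  age 6: 0.01 × 30.0 = 0.300
Maximum at age 6 (0.300).

6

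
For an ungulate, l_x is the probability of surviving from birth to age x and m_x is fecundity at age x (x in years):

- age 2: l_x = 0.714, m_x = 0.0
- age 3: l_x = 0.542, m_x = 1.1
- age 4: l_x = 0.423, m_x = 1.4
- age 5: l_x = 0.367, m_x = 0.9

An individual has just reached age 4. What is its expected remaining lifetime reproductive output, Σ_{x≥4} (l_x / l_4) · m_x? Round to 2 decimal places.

2.18

l_4 = 0.423. Conditional survival from age 4 to x is l_x / l_4.
  x=4: (0.423/0.423) × 1.4 = 1.4000
  x=5: (0.367/0.423) × 0.9 = 0.7809
Sum = 1.4000 + 0.7809 = 2.1809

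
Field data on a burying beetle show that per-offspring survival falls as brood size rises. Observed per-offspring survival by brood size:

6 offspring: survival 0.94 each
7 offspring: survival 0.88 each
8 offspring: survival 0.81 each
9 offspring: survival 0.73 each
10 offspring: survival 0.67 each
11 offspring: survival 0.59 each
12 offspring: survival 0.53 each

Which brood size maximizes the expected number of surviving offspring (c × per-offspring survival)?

10

Expected surviving offspring = c × s(c):
  c=6: 6 × 0.94 = 5.640
  c=7: 7 × 0.88 = 6.160
  c=8: 8 × 0.81 = 6.480
  c=9: 9 × 0.73 = 6.570
  c=10: 10 × 0.67 = 6.700
  c=11: 11 × 0.59 = 6.490
  c=12: 12 × 0.53 = 6.360
Maximum at c = 10 (6.700 surviving offspring).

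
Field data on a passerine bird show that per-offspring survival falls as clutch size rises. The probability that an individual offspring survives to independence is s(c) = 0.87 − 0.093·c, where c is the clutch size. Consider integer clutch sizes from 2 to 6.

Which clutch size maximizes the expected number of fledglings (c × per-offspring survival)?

Expected fledglings = c × s(c):
  c=2: 2 × 0.684 = 1.368
  c=3: 3 × 0.591 = 1.773
  c=4: 4 × 0.498 = 1.992
  c=5: 5 × 0.405 = 2.025
  c=6: 6 × 0.312 = 1.872
Maximum at c = 5 (2.025 fledglings).

5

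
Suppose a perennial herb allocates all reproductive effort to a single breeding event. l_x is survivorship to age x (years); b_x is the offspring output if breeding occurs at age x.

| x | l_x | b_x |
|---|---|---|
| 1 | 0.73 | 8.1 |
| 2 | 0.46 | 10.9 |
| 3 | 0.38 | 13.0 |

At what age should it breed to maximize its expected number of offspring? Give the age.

1

Expected offspring if breeding at age x = l_x × b_x:
  age 1: 0.73 × 8.1 = 5.913
  age 2: 0.46 × 10.9 = 5.014
  age 3: 0.38 × 13.0 = 4.940
Maximum at age 1 (5.913).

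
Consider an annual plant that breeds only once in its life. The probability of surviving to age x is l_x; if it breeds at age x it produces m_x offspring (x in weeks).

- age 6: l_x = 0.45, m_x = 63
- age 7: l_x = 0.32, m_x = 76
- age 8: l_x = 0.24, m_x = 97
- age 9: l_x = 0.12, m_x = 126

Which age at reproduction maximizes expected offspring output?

Expected offspring if breeding at age x = l_x × m_x:
  age 6: 0.45 × 63 = 28.350
  age 7: 0.32 × 76 = 24.320
  age 8: 0.24 × 97 = 23.280
  age 9: 0.12 × 126 = 15.120
Maximum at age 6 (28.350).

6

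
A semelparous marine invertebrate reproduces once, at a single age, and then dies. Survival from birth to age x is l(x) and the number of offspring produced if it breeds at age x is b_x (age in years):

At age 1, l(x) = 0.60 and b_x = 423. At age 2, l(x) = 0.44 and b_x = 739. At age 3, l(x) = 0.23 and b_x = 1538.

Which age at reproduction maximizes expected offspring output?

3

Expected offspring if breeding at age x = l(x) × b_x:
  age 1: 0.60 × 423 = 253.800
  age 2: 0.44 × 739 = 325.160
  age 3: 0.23 × 1538 = 353.740
Maximum at age 3 (353.740).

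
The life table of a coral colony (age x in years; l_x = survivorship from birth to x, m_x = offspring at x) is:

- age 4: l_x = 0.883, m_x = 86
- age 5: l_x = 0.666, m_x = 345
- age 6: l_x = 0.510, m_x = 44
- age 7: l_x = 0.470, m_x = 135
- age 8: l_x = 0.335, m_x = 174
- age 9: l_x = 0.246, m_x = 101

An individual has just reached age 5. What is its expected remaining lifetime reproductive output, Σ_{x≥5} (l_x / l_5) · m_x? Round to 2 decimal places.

598.79

l_5 = 0.666. Conditional survival from age 5 to x is l_x / l_5.
  x=5: (0.666/0.666) × 345 = 345.0000
  x=6: (0.510/0.666) × 44 = 33.6937
  x=7: (0.470/0.666) × 135 = 95.2703
  x=8: (0.335/0.666) × 174 = 87.5225
  x=9: (0.246/0.666) × 101 = 37.3063
Sum = 345.0000 + 33.6937 + 95.2703 + 87.5225 + 37.3063 = 598.7928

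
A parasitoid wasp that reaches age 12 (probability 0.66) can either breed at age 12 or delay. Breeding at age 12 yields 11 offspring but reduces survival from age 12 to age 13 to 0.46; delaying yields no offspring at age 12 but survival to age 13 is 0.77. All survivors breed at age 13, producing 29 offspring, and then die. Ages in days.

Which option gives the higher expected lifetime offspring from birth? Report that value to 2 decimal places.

16.06

breed at age 12: R₀ = 0.66 × (11 + 0.46 × 29) = 0.66 × 24.3400 = 16.0644
delay to age 13: R₀ = 0.66 × (0.77 × 29) = 0.66 × 22.3300 = 14.7378
Higher: breed at age 12 (16.0644).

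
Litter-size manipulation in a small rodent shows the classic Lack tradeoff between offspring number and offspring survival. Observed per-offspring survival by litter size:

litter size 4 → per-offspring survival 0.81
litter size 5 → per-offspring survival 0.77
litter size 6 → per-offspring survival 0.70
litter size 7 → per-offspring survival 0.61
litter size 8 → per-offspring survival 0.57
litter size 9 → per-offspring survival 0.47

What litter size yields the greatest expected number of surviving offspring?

8

Expected surviving offspring = c × s(c):
  c=4: 4 × 0.81 = 3.240
  c=5: 5 × 0.77 = 3.850
  c=6: 6 × 0.70 = 4.200
  c=7: 7 × 0.61 = 4.270
  c=8: 8 × 0.57 = 4.560
  c=9: 9 × 0.47 = 4.230
Maximum at c = 8 (4.560 surviving offspring).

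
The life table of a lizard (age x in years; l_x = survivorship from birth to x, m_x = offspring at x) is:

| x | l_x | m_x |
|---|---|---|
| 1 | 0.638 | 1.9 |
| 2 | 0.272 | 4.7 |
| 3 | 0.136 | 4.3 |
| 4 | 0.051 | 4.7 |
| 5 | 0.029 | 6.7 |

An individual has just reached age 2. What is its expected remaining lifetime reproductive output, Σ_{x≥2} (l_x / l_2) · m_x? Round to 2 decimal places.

8.45

l_2 = 0.272. Conditional survival from age 2 to x is l_x / l_2.
  x=2: (0.272/0.272) × 4.7 = 4.7000
  x=3: (0.136/0.272) × 4.3 = 2.1500
  x=4: (0.051/0.272) × 4.7 = 0.8812
  x=5: (0.029/0.272) × 6.7 = 0.7143
Sum = 4.7000 + 2.1500 + 0.8812 + 0.7143 = 8.4456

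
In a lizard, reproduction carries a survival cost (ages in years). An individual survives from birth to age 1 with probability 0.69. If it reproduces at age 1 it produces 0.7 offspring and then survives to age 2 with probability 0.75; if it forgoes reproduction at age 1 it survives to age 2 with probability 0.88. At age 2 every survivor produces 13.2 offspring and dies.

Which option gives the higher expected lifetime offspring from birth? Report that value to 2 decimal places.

8.02

breed at age 1: R₀ = 0.69 × (0.7 + 0.75 × 13.2) = 0.69 × 10.6000 = 7.3140
delay to age 2: R₀ = 0.69 × (0.88 × 13.2) = 0.69 × 11.6160 = 8.0150
Higher: delay to age 2 (8.0150).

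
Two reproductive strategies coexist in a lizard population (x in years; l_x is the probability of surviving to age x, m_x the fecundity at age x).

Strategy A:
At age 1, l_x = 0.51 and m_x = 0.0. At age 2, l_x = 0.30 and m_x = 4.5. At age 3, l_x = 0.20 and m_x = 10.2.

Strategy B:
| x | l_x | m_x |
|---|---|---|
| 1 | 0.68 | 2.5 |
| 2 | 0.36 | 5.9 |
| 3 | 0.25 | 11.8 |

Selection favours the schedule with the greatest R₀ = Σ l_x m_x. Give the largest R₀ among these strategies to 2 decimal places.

Strategy A: R₀ = 0.51×0.0 + 0.30×4.5 + 0.20×10.2 = 3.3900
Strategy B: R₀ = 0.68×2.5 + 0.36×5.9 + 0.25×11.8 = 6.7740
Highest R₀: strategy B with 6.7740.

6.77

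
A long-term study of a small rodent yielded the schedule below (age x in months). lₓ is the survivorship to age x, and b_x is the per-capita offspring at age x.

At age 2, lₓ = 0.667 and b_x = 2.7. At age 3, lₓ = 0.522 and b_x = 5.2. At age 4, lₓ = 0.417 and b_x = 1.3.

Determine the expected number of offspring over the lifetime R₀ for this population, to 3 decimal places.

5.057

R₀ = Σ lₓ b_x:
  age 2: 0.667 × 2.7 = 1.8009
  age 3: 0.522 × 5.2 = 2.7144
  age 4: 0.417 × 1.3 = 0.5421
R₀ = 1.8009 + 2.7144 + 0.5421 = 5.0574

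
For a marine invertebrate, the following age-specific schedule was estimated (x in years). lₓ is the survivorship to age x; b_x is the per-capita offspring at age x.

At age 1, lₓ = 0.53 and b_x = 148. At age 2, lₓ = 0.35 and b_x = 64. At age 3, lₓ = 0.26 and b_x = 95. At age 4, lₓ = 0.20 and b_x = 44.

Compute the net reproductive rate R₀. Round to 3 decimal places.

R₀ = Σ lₓ b_x:
  age 1: 0.53 × 148 = 78.4400
  age 2: 0.35 × 64 = 22.4000
  age 3: 0.26 × 95 = 24.7000
  age 4: 0.20 × 44 = 8.8000
R₀ = 78.4400 + 22.4000 + 24.7000 + 8.8000 = 134.3400

134.340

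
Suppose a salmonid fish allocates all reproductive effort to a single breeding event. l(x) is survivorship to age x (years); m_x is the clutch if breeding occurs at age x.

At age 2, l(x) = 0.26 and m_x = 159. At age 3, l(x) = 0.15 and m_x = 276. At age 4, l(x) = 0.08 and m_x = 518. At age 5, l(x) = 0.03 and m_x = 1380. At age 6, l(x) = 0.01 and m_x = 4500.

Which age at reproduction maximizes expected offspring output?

Expected offspring if breeding at age x = l(x) × m_x:
  age 2: 0.26 × 159 = 41.340
  age 3: 0.15 × 276 = 41.400
  age 4: 0.08 × 518 = 41.440
  age 5: 0.03 × 1380 = 41.400
  age 6: 0.01 × 4500 = 45.000
Maximum at age 6 (45.000).

6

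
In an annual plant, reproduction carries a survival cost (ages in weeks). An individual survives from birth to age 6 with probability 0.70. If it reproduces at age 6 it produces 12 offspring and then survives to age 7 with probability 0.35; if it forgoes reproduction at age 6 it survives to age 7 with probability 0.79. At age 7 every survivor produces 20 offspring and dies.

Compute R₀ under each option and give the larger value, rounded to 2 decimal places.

breed at age 6: R₀ = 0.70 × (12 + 0.35 × 20) = 0.70 × 19.0000 = 13.3000
delay to age 7: R₀ = 0.70 × (0.79 × 20) = 0.70 × 15.8000 = 11.0600
Higher: breed at age 6 (13.3000).

13.30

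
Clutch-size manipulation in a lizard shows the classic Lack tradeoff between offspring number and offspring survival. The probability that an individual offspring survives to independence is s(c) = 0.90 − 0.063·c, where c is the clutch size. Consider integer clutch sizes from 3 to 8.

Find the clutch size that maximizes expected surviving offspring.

7

Expected surviving offspring = c × s(c):
  c=3: 3 × 0.711 = 2.133
  c=4: 4 × 0.648 = 2.592
  c=5: 5 × 0.585 = 2.925
  c=6: 6 × 0.522 = 3.132
  c=7: 7 × 0.459 = 3.213
  c=8: 8 × 0.396 = 3.168
Maximum at c = 7 (3.213 surviving offspring).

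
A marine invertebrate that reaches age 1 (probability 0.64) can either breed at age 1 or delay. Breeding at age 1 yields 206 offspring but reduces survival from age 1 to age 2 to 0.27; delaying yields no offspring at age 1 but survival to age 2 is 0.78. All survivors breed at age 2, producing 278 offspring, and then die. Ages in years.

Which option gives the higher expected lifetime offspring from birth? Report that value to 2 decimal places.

breed at age 1: R₀ = 0.64 × (206 + 0.27 × 278) = 0.64 × 281.0600 = 179.8784
delay to age 2: R₀ = 0.64 × (0.78 × 278) = 0.64 × 216.8400 = 138.7776
Higher: breed at age 1 (179.8784).

179.88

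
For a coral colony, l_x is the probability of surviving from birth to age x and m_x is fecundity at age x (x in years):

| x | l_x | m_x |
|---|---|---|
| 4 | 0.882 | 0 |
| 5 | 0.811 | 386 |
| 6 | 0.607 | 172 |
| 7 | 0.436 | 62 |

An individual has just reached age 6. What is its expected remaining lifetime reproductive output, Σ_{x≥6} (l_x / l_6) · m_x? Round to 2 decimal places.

216.53

l_6 = 0.607. Conditional survival from age 6 to x is l_x / l_6.
  x=6: (0.607/0.607) × 172 = 172.0000
  x=7: (0.436/0.607) × 62 = 44.5338
Sum = 172.0000 + 44.5338 = 216.5338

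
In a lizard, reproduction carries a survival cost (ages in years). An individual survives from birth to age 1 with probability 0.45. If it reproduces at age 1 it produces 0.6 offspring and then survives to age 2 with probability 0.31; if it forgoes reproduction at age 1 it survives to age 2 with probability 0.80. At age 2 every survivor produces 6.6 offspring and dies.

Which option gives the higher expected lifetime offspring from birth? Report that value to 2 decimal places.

breed at age 1: R₀ = 0.45 × (0.6 + 0.31 × 6.6) = 0.45 × 2.6460 = 1.1907
delay to age 2: R₀ = 0.45 × (0.80 × 6.6) = 0.45 × 5.2800 = 2.3760
Higher: delay to age 2 (2.3760).

2.38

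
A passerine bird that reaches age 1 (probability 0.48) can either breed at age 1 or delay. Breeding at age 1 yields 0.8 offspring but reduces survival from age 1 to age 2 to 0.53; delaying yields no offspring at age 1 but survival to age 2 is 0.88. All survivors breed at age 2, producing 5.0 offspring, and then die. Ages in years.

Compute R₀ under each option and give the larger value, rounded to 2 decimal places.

breed at age 1: R₀ = 0.48 × (0.8 + 0.53 × 5.0) = 0.48 × 3.4500 = 1.6560
delay to age 2: R₀ = 0.48 × (0.88 × 5.0) = 0.48 × 4.4000 = 2.1120
Higher: delay to age 2 (2.1120).

2.11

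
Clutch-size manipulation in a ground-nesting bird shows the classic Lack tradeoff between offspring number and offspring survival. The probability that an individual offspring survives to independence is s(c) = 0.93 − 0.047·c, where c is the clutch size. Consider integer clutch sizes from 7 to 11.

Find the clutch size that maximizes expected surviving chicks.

Expected surviving chicks = c × s(c):
  c=7: 7 × 0.601 = 4.207
  c=8: 8 × 0.554 = 4.432
  c=9: 9 × 0.507 = 4.563
  c=10: 10 × 0.460 = 4.600
  c=11: 11 × 0.413 = 4.543
Maximum at c = 10 (4.600 surviving chicks).

10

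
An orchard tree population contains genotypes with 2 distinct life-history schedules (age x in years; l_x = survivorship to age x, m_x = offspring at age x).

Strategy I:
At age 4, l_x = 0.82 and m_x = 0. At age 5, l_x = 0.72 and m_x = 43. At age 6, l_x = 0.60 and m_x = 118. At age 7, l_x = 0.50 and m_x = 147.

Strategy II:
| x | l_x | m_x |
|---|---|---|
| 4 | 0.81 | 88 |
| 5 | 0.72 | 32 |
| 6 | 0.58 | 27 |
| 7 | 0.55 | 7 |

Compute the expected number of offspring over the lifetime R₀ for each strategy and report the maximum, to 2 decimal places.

Strategy I: R₀ = 0.82×0 + 0.72×43 + 0.60×118 + 0.50×147 = 175.2600
Strategy II: R₀ = 0.81×88 + 0.72×32 + 0.58×27 + 0.55×7 = 113.8300
Highest R₀: strategy I with 175.2600.

175.26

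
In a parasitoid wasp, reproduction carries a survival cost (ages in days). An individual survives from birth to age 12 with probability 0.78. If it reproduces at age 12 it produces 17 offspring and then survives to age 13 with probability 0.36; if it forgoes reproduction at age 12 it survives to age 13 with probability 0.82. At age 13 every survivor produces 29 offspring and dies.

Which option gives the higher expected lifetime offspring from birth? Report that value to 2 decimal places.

21.40

breed at age 12: R₀ = 0.78 × (17 + 0.36 × 29) = 0.78 × 27.4400 = 21.4032
delay to age 13: R₀ = 0.78 × (0.82 × 29) = 0.78 × 23.7800 = 18.5484
Higher: breed at age 12 (21.4032).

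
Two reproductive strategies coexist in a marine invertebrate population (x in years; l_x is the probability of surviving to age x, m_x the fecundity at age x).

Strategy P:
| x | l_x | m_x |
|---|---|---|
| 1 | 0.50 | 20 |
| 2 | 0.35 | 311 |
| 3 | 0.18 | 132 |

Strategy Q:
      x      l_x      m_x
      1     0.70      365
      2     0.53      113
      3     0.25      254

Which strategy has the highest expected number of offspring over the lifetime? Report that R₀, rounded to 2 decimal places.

378.89

Strategy P: R₀ = 0.50×20 + 0.35×311 + 0.18×132 = 142.6100
Strategy Q: R₀ = 0.70×365 + 0.53×113 + 0.25×254 = 378.8900
Highest R₀: strategy Q with 378.8900.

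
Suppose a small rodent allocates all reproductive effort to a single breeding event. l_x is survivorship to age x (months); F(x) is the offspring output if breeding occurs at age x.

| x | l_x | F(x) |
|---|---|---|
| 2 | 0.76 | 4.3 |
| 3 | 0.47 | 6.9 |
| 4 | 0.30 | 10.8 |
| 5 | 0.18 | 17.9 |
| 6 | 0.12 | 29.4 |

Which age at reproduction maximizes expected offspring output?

6

Expected offspring if breeding at age x = l_x × F(x):
  age 2: 0.76 × 4.3 = 3.268
  age 3: 0.47 × 6.9 = 3.243
  age 4: 0.30 × 10.8 = 3.240
  age 5: 0.18 × 17.9 = 3.222
  age 6: 0.12 × 29.4 = 3.528
Maximum at age 6 (3.528).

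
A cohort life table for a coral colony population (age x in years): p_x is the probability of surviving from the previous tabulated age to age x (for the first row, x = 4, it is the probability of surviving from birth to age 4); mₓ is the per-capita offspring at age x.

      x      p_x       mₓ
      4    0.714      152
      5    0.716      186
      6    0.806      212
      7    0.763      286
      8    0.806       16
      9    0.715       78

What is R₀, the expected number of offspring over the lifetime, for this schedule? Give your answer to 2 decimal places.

Survivorship from birth: l_x = p_4·p_5·…·p_x.
  l_4 = 0.71400
  l_5 = 0.51122
  l_6 = 0.41205
  l_7 = 0.31439
  l_8 = 0.25340
  l_9 = 0.18118
R₀ = Σ l_x mₓ:
  age 4: 0.71400 × 152 = 108.5280
  age 5: 0.51122 × 186 = 95.0869
  age 6: 0.41205 × 212 = 87.3546
  age 7: 0.31439 × 286 = 89.9155
  age 8: 0.25340 × 16 = 4.0544
  age 9: 0.18118 × 78 = 14.1320
R₀ = 108.5280 + 95.0869 + 87.3546 + 89.9155 + 4.0544 + 14.1320 = 399.0715

399.07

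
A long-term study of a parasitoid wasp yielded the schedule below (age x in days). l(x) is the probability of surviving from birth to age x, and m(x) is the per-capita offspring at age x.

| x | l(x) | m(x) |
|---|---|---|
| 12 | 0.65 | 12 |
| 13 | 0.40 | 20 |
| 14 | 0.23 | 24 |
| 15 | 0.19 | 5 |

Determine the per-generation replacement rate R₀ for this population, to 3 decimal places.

R₀ = Σ l(x) m(x):
  age 12: 0.65 × 12 = 7.8000
  age 13: 0.40 × 20 = 8.0000
  age 14: 0.23 × 24 = 5.5200
  age 15: 0.19 × 5 = 0.9500
R₀ = 7.8000 + 8.0000 + 5.5200 + 0.9500 = 22.2700

22.270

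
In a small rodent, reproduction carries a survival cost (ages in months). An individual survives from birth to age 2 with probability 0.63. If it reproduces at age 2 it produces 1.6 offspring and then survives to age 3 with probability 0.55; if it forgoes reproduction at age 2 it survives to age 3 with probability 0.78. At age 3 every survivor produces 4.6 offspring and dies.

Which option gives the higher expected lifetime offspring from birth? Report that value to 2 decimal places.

breed at age 2: R₀ = 0.63 × (1.6 + 0.55 × 4.6) = 0.63 × 4.1300 = 2.6019
delay to age 3: R₀ = 0.63 × (0.78 × 4.6) = 0.63 × 3.5880 = 2.2604
Higher: breed at age 2 (2.6019).

2.60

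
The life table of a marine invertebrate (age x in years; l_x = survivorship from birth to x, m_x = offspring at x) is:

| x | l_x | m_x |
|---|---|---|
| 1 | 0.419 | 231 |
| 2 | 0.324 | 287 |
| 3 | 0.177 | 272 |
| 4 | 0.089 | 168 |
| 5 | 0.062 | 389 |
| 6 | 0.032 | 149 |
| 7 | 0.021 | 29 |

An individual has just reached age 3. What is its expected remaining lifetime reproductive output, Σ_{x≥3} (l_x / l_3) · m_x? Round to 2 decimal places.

523.11

l_3 = 0.177. Conditional survival from age 3 to x is l_x / l_3.
  x=3: (0.177/0.177) × 272 = 272.0000
  x=4: (0.089/0.177) × 168 = 84.4746
  x=5: (0.062/0.177) × 389 = 136.2599
  x=6: (0.032/0.177) × 149 = 26.9379
  x=7: (0.021/0.177) × 29 = 3.4407
Sum = 272.0000 + 84.4746 + 136.2599 + 26.9379 + 3.4407 = 523.1130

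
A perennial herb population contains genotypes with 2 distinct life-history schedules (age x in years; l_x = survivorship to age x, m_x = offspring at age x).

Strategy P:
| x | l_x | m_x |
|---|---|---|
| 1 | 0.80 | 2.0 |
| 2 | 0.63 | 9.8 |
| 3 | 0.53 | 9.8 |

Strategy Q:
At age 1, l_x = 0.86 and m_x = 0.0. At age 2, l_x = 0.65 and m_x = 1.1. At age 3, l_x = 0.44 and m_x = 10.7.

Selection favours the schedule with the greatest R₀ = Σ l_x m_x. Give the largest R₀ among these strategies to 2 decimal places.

Strategy P: R₀ = 0.80×2.0 + 0.63×9.8 + 0.53×9.8 = 12.9680
Strategy Q: R₀ = 0.86×0.0 + 0.65×1.1 + 0.44×10.7 = 5.4230
Highest R₀: strategy P with 12.9680.

12.97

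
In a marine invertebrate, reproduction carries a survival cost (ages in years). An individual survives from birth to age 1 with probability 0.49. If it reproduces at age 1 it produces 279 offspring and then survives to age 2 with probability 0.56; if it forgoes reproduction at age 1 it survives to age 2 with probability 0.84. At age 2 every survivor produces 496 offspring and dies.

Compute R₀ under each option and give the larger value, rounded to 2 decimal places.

breed at age 1: R₀ = 0.49 × (279 + 0.56 × 496) = 0.49 × 556.7600 = 272.8124
delay to age 2: R₀ = 0.49 × (0.84 × 496) = 0.49 × 416.6400 = 204.1536
Higher: breed at age 1 (272.8124).

272.81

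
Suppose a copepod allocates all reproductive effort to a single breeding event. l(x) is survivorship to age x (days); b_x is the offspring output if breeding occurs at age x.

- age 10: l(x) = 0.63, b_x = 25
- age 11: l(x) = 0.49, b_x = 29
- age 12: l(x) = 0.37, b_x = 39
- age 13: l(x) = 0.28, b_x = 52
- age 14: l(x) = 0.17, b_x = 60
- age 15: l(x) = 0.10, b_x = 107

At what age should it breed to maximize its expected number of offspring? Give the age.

Expected offspring if breeding at age x = l(x) × b_x:
  age 10: 0.63 × 25 = 15.750
  age 11: 0.49 × 29 = 14.210
  age 12: 0.37 × 39 = 14.430
  age 13: 0.28 × 52 = 14.560
  age 14: 0.17 × 60 = 10.200
  age 15: 0.10 × 107 = 10.700
Maximum at age 10 (15.750).

10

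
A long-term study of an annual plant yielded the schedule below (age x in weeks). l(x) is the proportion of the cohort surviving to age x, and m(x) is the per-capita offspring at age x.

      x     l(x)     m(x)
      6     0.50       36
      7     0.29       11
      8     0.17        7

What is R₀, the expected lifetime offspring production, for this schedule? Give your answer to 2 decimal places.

R₀ = Σ l(x) m(x):
  age 6: 0.50 × 36 = 18.0000
  age 7: 0.29 × 11 = 3.1900
  age 8: 0.17 × 7 = 1.1900
R₀ = 18.0000 + 3.1900 + 1.1900 = 22.3800

22.38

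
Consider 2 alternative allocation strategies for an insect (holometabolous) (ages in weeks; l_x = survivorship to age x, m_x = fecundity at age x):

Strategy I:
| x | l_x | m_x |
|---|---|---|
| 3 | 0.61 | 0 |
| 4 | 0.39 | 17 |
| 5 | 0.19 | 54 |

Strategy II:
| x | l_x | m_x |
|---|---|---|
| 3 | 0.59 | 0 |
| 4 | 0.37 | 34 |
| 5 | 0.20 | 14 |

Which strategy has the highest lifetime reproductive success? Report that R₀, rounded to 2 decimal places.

16.89

Strategy I: R₀ = 0.61×0 + 0.39×17 + 0.19×54 = 16.8900
Strategy II: R₀ = 0.59×0 + 0.37×34 + 0.20×14 = 15.3800
Highest R₀: strategy I with 16.8900.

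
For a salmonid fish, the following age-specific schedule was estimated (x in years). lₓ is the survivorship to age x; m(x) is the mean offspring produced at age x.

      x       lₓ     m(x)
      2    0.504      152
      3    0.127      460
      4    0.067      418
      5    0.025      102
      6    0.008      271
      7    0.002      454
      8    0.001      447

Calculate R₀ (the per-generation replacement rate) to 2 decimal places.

R₀ = Σ lₓ m(x):
  age 2: 0.504 × 152 = 76.6080
  age 3: 0.127 × 460 = 58.4200
  age 4: 0.067 × 418 = 28.0060
  age 5: 0.025 × 102 = 2.5500
  age 6: 0.008 × 271 = 2.1680
  age 7: 0.002 × 454 = 0.9080
  age 8: 0.001 × 447 = 0.4470
R₀ = 76.6080 + 58.4200 + 28.0060 + 2.5500 + 2.1680 + 0.9080 + 0.4470 = 169.1070

169.11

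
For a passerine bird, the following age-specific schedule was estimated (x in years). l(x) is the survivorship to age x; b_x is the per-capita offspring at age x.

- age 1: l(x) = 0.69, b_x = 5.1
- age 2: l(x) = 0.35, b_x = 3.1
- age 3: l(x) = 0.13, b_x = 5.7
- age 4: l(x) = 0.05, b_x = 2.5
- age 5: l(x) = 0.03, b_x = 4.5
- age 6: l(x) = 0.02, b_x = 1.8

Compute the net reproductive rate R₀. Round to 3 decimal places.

5.641

R₀ = Σ l(x) b_x:
  age 1: 0.69 × 5.1 = 3.5190
  age 2: 0.35 × 3.1 = 1.0850
  age 3: 0.13 × 5.7 = 0.7410
  age 4: 0.05 × 2.5 = 0.1250
  age 5: 0.03 × 4.5 = 0.1350
  age 6: 0.02 × 1.8 = 0.0360
R₀ = 3.5190 + 1.0850 + 0.7410 + 0.1250 + 0.1350 + 0.0360 = 5.6410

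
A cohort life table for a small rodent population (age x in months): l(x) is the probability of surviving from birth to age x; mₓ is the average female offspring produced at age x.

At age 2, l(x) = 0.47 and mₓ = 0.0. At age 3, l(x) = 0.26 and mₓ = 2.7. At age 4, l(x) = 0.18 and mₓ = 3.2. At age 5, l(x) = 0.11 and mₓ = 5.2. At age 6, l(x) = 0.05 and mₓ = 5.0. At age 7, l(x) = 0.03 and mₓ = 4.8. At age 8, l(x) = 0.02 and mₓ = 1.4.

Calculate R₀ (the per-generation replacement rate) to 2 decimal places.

2.27

R₀ = Σ l(x) mₓ:
  age 2: 0.47 × 0.0 = 0.0000
  age 3: 0.26 × 2.7 = 0.7020
  age 4: 0.18 × 3.2 = 0.5760
  age 5: 0.11 × 5.2 = 0.5720
  age 6: 0.05 × 5.0 = 0.2500
  age 7: 0.03 × 4.8 = 0.1440
  age 8: 0.02 × 1.4 = 0.0280
R₀ = 0.0000 + 0.7020 + 0.5760 + 0.5720 + 0.2500 + 0.1440 + 0.0280 = 2.2720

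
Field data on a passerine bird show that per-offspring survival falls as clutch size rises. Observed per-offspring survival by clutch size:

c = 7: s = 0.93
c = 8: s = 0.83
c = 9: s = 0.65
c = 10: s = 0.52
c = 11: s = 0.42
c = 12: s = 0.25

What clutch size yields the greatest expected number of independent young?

8

Expected independent young = c × s(c):
  c=7: 7 × 0.93 = 6.510
  c=8: 8 × 0.83 = 6.640
  c=9: 9 × 0.65 = 5.850
  c=10: 10 × 0.52 = 5.200
  c=11: 11 × 0.42 = 4.620
  c=12: 12 × 0.25 = 3.000
Maximum at c = 8 (6.640 independent young).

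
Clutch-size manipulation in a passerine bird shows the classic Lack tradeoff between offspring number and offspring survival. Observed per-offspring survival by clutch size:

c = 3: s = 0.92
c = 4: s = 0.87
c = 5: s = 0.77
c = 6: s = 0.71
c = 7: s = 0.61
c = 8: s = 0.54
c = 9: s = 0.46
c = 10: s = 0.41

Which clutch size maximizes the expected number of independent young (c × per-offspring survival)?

Expected independent young = c × s(c):
  c=3: 3 × 0.92 = 2.760
  c=4: 4 × 0.87 = 3.480
  c=5: 5 × 0.77 = 3.850
  c=6: 6 × 0.71 = 4.260
  c=7: 7 × 0.61 = 4.270
  c=8: 8 × 0.54 = 4.320
  c=9: 9 × 0.46 = 4.140
  c=10: 10 × 0.41 = 4.100
Maximum at c = 8 (4.320 independent young).

8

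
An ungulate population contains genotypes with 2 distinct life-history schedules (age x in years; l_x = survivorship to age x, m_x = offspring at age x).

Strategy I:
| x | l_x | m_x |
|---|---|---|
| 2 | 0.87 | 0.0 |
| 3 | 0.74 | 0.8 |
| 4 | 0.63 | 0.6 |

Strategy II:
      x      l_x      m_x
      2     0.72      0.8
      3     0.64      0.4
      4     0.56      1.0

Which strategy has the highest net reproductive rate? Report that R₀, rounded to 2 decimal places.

Strategy I: R₀ = 0.87×0.0 + 0.74×0.8 + 0.63×0.6 = 0.9700
Strategy II: R₀ = 0.72×0.8 + 0.64×0.4 + 0.56×1.0 = 1.3920
Highest R₀: strategy II with 1.3920.

1.39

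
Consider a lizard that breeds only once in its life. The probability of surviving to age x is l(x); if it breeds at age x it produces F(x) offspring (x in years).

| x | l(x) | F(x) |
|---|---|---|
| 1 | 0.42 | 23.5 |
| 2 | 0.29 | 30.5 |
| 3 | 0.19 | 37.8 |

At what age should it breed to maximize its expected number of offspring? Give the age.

Expected offspring if breeding at age x = l(x) × F(x):
  age 1: 0.42 × 23.5 = 9.870
  age 2: 0.29 × 30.5 = 8.845
  age 3: 0.19 × 37.8 = 7.182
Maximum at age 1 (9.870).

1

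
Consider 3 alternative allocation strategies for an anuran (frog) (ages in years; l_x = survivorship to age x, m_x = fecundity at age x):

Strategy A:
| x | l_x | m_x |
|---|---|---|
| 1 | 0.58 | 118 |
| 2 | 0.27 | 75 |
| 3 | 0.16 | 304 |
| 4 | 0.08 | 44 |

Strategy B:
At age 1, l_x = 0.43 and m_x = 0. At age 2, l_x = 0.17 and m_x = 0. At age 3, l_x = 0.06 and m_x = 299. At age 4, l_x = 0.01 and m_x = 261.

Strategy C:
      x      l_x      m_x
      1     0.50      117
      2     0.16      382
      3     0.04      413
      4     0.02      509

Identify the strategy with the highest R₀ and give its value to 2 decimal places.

146.32

Strategy A: R₀ = 0.58×118 + 0.27×75 + 0.16×304 + 0.08×44 = 140.8500
Strategy B: R₀ = 0.43×0 + 0.17×0 + 0.06×299 + 0.01×261 = 20.5500
Strategy C: R₀ = 0.50×117 + 0.16×382 + 0.04×413 + 0.02×509 = 146.3200
Highest R₀: strategy C with 146.3200.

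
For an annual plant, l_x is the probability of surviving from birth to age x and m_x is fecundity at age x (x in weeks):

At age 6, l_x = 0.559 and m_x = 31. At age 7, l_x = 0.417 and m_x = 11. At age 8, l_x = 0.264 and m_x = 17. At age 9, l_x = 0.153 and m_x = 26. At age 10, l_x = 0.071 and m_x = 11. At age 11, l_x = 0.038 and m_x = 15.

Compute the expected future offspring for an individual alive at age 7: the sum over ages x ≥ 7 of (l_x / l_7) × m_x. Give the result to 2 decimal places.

l_7 = 0.417. Conditional survival from age 7 to x is l_x / l_7.
  x=7: (0.417/0.417) × 11 = 11.0000
  x=8: (0.264/0.417) × 17 = 10.7626
  x=9: (0.153/0.417) × 26 = 9.5396
  x=10: (0.071/0.417) × 11 = 1.8729
  x=11: (0.038/0.417) × 15 = 1.3669
Sum = 11.0000 + 10.7626 + 9.5396 + 1.8729 + 1.3669 = 34.5420

34.54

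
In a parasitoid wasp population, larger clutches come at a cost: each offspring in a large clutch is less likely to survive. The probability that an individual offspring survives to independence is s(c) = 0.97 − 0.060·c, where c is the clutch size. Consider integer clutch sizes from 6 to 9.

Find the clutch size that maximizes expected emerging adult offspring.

8

Expected emerging adult offspring = c × s(c):
  c=6: 6 × 0.610 = 3.660
  c=7: 7 × 0.550 = 3.850
  c=8: 8 × 0.490 = 3.920
  c=9: 9 × 0.430 = 3.870
Maximum at c = 8 (3.920 emerging adult offspring).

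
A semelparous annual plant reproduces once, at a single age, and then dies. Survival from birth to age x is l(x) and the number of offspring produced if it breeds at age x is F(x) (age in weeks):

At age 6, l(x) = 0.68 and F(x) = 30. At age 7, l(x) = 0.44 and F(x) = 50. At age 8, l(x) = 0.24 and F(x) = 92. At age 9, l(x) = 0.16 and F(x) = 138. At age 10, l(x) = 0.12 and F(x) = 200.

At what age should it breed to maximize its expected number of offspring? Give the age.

10

Expected offspring if breeding at age x = l(x) × F(x):
  age 6: 0.68 × 30 = 20.400
  age 7: 0.44 × 50 = 22.000
  age 8: 0.24 × 92 = 22.080
  age 9: 0.16 × 138 = 22.080
  age 10: 0.12 × 200 = 24.000
Maximum at age 10 (24.000).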